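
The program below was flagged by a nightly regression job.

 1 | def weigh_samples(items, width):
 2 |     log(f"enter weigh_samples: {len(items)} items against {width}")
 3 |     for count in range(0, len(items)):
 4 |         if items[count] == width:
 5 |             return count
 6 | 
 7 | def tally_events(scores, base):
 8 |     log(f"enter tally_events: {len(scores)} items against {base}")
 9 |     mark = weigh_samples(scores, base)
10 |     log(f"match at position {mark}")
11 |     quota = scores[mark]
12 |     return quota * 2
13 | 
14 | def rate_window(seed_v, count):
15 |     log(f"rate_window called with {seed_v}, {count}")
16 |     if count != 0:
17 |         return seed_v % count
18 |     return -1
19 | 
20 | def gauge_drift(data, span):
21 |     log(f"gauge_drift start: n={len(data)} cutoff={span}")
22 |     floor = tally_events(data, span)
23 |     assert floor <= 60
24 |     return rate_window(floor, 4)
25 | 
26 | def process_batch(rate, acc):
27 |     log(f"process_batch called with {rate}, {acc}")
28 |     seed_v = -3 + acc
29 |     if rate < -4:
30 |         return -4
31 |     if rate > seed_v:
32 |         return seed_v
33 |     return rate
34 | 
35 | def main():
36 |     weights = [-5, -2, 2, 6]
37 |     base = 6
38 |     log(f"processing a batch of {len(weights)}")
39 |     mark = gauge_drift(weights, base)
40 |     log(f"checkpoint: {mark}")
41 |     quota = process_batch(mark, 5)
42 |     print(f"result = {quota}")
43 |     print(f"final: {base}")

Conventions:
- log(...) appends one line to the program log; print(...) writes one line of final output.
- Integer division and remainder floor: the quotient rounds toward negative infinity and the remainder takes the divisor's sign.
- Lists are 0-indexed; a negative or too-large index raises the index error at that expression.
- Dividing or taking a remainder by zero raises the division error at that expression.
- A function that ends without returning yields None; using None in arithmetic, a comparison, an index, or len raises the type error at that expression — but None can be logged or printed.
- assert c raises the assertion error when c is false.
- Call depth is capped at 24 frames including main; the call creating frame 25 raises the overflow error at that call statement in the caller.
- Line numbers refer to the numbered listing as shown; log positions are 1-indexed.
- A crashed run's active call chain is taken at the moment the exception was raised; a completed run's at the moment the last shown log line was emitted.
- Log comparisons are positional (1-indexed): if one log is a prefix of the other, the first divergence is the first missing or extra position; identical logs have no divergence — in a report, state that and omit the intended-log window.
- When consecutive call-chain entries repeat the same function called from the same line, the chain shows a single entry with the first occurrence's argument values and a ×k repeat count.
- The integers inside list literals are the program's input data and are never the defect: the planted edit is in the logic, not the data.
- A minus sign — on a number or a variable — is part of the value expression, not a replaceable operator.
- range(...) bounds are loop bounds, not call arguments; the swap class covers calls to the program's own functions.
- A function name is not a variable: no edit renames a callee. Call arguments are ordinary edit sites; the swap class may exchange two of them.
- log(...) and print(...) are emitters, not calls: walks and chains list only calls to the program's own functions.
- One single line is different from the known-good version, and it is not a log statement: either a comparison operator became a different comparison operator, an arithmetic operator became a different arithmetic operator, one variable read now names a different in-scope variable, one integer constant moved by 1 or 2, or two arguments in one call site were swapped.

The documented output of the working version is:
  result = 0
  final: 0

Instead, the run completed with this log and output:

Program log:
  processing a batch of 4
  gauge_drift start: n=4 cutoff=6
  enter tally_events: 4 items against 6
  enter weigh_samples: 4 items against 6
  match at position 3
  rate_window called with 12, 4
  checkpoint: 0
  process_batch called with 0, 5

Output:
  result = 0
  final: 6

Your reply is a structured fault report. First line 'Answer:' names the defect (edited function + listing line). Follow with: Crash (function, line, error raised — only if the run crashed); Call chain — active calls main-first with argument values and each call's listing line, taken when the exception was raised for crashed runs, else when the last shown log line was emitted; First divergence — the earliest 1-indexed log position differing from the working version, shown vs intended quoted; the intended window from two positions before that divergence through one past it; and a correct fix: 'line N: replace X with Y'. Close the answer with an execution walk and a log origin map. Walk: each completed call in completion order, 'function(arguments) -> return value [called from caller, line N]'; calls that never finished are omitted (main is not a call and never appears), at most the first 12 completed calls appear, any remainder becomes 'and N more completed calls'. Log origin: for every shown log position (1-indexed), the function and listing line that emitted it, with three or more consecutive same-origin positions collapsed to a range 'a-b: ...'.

Answer: the defect is in main at line 43.
Key observation: The two runs log identically and part ways only at the printed values.
Call chain: main -> process_batch(0, 5) (called at line 41).
First divergence: none (the log streams are identical).
Execution walk:
  weigh_samples([-5, -2, 2, 6], 6) -> 3  [called from tally_events, line 9]
  tally_events([-5, -2, 2, 6], 6) -> 12  [called from gauge_drift, line 22]
  rate_window(12, 4) -> 0  [called from gauge_drift, line 24]
  gauge_drift([-5, -2, 2, 6], 6) -> 0  [called from main, line 39]
  process_batch(0, 5) -> 0  [called from main, line 41]
Origin of each log line:
  1: logged in main at line 38
  2: logged in gauge_drift at line 21
  3: logged in tally_events at line 8
  4: logged in weigh_samples at line 2
  5: logged in tally_events at line 10
  6: logged in rate_window at line 15
  7: logged in main at line 40
  8: logged in process_batch at line 27
A correct fix: line 43: replace `base` with `mark`.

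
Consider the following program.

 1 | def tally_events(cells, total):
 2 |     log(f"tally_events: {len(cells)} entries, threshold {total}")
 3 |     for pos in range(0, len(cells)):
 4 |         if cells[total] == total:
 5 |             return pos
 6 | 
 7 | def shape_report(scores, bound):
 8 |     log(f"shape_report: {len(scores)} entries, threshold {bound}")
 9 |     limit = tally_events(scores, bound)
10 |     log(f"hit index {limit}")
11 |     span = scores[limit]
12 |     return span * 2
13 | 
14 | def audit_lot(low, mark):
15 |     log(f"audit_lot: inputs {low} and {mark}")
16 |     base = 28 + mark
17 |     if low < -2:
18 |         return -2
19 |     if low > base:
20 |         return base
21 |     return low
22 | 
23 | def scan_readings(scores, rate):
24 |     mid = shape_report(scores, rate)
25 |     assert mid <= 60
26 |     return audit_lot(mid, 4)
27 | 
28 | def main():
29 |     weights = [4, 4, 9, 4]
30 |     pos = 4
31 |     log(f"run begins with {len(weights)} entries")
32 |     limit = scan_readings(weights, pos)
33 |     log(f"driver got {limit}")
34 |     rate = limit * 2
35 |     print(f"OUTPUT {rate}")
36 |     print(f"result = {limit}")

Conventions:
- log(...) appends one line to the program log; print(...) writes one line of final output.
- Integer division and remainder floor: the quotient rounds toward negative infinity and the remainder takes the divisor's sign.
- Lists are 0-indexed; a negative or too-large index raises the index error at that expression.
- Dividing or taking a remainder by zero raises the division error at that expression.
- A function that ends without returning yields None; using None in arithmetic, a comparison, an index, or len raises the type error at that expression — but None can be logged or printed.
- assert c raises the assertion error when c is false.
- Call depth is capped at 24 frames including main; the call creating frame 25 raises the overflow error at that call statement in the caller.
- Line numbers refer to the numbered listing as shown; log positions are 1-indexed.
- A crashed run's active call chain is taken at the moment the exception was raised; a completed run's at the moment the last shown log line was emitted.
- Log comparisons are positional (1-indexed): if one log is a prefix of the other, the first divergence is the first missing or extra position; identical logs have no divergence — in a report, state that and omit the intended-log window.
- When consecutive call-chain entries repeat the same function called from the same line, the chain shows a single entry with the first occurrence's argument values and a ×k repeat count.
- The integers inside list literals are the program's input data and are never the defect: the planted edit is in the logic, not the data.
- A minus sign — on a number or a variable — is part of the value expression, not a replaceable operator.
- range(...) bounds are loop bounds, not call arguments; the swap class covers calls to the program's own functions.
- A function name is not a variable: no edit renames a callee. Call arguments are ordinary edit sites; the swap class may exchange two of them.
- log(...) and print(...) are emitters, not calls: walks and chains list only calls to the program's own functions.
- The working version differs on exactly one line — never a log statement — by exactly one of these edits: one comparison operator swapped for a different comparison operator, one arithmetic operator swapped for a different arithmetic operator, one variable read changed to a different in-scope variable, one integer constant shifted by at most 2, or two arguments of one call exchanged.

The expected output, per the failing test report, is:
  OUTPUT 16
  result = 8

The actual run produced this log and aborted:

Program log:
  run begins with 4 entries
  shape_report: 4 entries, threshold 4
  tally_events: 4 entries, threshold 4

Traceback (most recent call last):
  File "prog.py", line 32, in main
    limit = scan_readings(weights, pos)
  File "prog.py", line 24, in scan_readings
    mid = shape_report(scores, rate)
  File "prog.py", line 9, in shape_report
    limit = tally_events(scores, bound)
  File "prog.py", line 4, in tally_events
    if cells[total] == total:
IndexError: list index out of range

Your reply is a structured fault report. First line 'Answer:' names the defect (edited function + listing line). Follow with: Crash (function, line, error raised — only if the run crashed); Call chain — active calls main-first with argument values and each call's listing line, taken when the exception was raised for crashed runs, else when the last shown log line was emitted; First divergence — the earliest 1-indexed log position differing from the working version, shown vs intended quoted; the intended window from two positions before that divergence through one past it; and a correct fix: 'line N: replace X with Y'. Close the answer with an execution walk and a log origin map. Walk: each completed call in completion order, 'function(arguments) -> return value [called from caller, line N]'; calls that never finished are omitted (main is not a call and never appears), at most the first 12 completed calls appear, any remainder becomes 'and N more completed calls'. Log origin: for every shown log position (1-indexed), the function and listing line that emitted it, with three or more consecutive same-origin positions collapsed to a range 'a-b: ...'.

Answer: the defect is in tally_events at line 4.
Core observation: The log ends early — 3 lines, where the working version next logs 'hit index 0'.
Crash: tally_events, line 4, IndexError.
Call chain: main -> scan_readings([4, 4, 9, 4], 4) (called at line 32) -> shape_report([4, 4, 9, 4], 4) (called at line 24) -> tally_events([4, 4, 9, 4], 4) (called at line 9).
First divergence: position 4; the shown log stops at 3 lines while the working version next logs 'hit index 0'.
Intended log window:
  2: shape_report: 4 entries, threshold 4
  3: tally_events: 4 entries, threshold 4
  4: hit index 0
  5: audit_lot: inputs 8 and 4
Execution walk:
  (no call completed)
Log origin:
  1: from main, line 31
  2: from shape_report, line 8
  3: from tally_events, line 2
A correct fix: line 4: replace `cells[total]` with `cells[pos]`.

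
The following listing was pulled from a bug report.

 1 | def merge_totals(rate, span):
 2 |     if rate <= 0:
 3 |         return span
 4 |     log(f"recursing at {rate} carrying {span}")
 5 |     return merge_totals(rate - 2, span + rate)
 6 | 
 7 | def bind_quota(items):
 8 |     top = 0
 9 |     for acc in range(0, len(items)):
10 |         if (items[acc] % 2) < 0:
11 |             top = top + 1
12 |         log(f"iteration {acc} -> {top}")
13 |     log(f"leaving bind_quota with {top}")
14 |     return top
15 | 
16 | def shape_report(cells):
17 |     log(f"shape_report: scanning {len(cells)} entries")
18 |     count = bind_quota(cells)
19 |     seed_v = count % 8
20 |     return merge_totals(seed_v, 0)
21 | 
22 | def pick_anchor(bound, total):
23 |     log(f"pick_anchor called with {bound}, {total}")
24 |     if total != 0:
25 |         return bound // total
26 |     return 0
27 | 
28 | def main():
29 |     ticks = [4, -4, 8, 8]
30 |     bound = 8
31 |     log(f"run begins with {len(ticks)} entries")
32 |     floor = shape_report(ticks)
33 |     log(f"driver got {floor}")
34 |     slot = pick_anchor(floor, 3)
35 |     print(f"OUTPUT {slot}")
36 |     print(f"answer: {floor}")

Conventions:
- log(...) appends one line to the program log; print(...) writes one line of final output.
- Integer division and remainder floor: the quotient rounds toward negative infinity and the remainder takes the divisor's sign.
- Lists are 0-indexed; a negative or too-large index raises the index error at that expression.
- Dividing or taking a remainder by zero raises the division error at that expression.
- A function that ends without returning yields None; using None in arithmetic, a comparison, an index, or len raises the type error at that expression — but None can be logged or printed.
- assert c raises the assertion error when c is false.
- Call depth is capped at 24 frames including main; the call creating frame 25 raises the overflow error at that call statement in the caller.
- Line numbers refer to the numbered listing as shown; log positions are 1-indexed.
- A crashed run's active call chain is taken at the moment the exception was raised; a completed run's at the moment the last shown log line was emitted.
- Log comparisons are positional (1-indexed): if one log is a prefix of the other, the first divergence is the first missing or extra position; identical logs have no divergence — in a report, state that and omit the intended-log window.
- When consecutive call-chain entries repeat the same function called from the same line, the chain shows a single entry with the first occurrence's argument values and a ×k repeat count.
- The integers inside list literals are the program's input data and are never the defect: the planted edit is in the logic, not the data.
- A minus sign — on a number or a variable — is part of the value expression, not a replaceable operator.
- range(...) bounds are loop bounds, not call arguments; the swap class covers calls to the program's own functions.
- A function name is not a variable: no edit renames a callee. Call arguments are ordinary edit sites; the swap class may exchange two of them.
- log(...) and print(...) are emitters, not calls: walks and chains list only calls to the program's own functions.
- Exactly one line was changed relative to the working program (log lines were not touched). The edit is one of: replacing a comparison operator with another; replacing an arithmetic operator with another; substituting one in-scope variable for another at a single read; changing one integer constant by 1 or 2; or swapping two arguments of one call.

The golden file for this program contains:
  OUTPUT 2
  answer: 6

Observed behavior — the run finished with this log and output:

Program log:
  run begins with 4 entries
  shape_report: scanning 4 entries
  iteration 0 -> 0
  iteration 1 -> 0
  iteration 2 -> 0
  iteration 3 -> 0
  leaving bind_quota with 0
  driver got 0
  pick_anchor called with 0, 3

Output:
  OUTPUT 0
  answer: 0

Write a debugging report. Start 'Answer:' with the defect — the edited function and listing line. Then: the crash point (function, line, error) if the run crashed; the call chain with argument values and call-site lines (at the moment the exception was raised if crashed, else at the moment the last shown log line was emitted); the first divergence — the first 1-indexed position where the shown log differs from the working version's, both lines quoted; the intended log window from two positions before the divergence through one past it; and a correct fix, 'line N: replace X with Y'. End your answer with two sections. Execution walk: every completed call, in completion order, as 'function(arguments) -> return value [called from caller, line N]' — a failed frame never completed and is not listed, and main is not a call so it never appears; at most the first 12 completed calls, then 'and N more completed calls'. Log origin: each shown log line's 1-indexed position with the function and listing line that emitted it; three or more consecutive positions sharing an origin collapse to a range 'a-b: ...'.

Answer: the defect is in bind_quota at line 10.
Key observation: Everything matches until log position 3, which reads 'iteration 0 -> 0' in place of 'iteration 0 -> 1'.
Call chain: main -> pick_anchor(0, 3) (called at line 34).
First divergence: position 3 — the shown line 'iteration 0 -> 0' should read 'iteration 0 -> 1'.
Intended log window:
  1: run begins with 4 entries
  2: shape_report: scanning 4 entries
  3: iteration 0 -> 1
  4: iteration 1 -> 2
Execution walk:
  bind_quota([4, -4, 8, 8]) -> 0  [called from shape_report, line 18]
  merge_totals(0, 0) -> 0  [called from shape_report, line 20]
  shape_report([4, -4, 8, 8]) -> 0  [called from main, line 32]
  pick_anchor(0, 3) -> 0  [called from main, line 34]
Log line origins:
  1 — main, line 31
  2 — shape_report, line 17
  3-6 — bind_quota, line 12
  7 — bind_quota, line 13
  8 — main, line 33
  9 — pick_anchor, line 23
A correct fix: line 10: replace `<` with `==`.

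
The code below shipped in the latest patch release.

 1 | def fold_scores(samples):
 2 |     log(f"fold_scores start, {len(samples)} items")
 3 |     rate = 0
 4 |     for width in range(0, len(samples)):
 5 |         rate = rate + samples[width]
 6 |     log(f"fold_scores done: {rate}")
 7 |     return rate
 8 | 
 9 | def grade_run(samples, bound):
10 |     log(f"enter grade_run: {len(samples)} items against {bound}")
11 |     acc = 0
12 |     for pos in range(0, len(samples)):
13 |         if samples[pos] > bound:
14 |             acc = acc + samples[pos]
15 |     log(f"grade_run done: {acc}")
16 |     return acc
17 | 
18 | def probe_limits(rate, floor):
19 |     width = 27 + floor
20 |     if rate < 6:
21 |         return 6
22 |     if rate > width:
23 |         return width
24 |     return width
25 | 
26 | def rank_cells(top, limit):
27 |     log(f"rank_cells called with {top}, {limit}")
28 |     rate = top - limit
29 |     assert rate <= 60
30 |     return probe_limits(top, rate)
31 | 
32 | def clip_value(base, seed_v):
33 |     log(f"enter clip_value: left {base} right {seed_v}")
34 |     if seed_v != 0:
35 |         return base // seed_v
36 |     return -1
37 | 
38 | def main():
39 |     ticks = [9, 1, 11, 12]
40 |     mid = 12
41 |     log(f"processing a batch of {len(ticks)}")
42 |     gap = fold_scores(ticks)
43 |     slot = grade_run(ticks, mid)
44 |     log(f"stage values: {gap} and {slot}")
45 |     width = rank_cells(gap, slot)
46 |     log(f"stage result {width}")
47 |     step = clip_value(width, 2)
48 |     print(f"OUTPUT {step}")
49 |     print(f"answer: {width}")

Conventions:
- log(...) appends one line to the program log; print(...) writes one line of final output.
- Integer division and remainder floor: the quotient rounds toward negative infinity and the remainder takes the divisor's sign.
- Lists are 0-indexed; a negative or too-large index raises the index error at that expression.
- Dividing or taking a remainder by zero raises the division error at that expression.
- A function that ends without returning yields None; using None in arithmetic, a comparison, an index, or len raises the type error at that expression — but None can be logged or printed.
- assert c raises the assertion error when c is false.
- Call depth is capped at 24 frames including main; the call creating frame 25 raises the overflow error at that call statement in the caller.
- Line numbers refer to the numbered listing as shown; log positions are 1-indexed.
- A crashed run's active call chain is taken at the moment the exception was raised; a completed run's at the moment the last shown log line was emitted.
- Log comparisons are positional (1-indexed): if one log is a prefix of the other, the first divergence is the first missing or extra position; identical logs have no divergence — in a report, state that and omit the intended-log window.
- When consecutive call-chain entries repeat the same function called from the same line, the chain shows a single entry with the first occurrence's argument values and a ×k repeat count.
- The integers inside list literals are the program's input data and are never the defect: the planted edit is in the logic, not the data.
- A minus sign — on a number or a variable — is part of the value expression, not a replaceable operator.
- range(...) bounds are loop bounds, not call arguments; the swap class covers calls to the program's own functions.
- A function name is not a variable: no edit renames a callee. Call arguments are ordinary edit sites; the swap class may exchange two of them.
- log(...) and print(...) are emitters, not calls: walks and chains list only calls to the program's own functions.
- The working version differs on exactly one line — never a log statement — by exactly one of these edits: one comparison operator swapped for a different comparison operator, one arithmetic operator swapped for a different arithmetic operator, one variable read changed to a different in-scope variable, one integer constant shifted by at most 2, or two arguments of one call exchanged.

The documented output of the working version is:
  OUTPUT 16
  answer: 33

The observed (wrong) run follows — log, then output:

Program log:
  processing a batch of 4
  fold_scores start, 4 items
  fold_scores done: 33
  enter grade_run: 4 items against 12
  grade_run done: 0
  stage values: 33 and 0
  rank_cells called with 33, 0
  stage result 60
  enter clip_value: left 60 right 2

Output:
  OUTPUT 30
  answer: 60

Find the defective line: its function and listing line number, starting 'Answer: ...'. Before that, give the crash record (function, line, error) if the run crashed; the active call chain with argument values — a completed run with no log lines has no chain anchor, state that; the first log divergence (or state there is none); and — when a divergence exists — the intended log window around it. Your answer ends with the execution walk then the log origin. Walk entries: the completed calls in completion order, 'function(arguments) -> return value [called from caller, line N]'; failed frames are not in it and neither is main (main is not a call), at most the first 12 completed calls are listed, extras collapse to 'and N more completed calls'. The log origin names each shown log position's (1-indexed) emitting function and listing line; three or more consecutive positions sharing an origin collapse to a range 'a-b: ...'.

Answer: the defect is in probe_limits at line 24.
Core observation: The log first diverges at position 8: the faulty run prints 'stage result 60' where the working version prints 'stage result 33'.
Call chain: main -> clip_value(60, 2) (called at line 47).
First divergence: position 8 — the shown line 'stage result 60' should read 'stage result 33'.
Intended log window:
  6: stage values: 33 and 0
  7: rank_cells called with 33, 0
  8: stage result 33
  9: enter clip_value: left 33 right 2
Execution walk:
  fold_scores([9, 1, 11, 12]) -> 33  [called from main, line 42]
  grade_run([9, 1, 11, 12], 12) -> 0  [called from main, line 43]
  probe_limits(33, 33) -> 60  [called from rank_cells, line 30]
  rank_cells(33, 0) -> 60  [called from main, line 45]
  clip_value(60, 2) -> 30  [called from main, line 47]
Log origin:
  1: emitted by main (line 41)
  2: emitted by fold_scores (line 2)
  3: emitted by fold_scores (line 6)
  4: emitted by grade_run (line 10)
  5: emitted by grade_run (line 15)
  6: emitted by main (line 44)
  7: emitted by rank_cells (line 27)
  8: emitted by main (line 46)
  9: emitted by clip_value (line 33)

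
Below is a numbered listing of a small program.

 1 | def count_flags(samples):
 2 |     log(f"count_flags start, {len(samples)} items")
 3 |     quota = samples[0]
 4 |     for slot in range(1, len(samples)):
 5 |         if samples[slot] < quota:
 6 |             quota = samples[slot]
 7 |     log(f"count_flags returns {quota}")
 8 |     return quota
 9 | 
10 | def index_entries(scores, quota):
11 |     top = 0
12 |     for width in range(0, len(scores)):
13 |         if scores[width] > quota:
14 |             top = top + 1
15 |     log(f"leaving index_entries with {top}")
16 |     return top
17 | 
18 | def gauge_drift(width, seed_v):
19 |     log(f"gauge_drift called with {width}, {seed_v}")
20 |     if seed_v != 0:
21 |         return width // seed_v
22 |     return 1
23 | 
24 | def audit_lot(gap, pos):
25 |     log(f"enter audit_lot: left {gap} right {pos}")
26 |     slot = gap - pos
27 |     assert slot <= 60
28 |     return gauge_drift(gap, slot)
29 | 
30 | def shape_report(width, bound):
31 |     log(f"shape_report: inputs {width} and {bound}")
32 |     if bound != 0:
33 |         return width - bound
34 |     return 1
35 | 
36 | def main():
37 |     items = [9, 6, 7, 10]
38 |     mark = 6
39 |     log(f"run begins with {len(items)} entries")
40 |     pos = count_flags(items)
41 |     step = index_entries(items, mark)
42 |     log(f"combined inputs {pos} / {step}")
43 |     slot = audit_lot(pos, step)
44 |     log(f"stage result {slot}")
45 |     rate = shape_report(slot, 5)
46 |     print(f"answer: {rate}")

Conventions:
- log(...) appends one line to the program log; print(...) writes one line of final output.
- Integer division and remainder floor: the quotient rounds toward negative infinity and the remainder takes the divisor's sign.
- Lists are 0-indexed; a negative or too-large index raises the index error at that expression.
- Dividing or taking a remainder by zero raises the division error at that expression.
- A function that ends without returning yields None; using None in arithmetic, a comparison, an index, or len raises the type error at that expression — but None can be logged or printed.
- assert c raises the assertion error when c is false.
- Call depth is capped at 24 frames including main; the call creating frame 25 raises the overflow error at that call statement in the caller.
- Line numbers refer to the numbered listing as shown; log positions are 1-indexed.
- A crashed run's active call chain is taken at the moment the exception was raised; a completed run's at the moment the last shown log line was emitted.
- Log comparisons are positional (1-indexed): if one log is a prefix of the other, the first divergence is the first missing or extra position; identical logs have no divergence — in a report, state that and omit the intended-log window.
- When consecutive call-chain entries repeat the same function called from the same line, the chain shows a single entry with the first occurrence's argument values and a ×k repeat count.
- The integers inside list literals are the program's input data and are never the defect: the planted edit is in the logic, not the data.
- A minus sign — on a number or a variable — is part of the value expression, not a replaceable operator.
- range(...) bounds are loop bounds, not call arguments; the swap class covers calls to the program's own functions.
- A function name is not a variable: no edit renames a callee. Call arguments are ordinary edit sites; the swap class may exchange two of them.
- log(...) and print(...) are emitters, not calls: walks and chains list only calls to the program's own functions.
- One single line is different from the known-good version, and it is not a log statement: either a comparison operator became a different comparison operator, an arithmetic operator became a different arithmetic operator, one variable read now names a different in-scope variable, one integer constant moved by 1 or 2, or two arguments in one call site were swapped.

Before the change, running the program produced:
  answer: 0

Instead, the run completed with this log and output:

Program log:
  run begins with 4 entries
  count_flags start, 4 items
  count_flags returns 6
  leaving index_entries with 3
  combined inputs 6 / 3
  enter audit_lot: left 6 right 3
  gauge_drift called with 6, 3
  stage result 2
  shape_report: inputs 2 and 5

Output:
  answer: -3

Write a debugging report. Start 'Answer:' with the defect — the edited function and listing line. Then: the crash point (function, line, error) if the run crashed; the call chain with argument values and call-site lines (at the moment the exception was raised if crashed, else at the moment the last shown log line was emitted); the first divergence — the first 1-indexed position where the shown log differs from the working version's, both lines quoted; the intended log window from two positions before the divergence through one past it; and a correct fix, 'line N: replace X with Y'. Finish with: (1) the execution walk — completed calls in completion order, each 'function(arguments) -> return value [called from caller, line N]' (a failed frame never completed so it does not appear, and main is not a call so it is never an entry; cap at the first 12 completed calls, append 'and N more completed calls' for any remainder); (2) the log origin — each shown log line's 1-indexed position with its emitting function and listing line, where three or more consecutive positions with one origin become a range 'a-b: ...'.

Answer: the defect is in shape_report at line 33.
Core observation: Every logged value matches the working version; the printed result is what differs.
Call chain: main -> shape_report(2, 5) (called at line 45).
First divergence: there is none — every log position agrees.
Execution walk:
  count_flags([9, 6, 7, 10]) -> 6  [called from main, line 40]
  index_entries([9, 6, 7, 10], 6) -> 3  [called from main, line 41]
  gauge_drift(6, 3) -> 2  [called from audit_lot, line 28]
  audit_lot(6, 3) -> 2  [called from main, line 43]
  shape_report(2, 5) -> -3  [called from main, line 45]
Origin of each log line:
  1: emitted by main (line 39)
  2: emitted by count_flags (line 2)
  3: emitted by count_flags (line 7)
  4: emitted by index_entries (line 15)
  5: emitted by main (line 42)
  6: emitted by audit_lot (line 25)
  7: emitted by gauge_drift (line 19)
  8: emitted by main (line 44)
  9: emitted by shape_report (line 31)
A correct fix: line 33: replace `-` with `//`.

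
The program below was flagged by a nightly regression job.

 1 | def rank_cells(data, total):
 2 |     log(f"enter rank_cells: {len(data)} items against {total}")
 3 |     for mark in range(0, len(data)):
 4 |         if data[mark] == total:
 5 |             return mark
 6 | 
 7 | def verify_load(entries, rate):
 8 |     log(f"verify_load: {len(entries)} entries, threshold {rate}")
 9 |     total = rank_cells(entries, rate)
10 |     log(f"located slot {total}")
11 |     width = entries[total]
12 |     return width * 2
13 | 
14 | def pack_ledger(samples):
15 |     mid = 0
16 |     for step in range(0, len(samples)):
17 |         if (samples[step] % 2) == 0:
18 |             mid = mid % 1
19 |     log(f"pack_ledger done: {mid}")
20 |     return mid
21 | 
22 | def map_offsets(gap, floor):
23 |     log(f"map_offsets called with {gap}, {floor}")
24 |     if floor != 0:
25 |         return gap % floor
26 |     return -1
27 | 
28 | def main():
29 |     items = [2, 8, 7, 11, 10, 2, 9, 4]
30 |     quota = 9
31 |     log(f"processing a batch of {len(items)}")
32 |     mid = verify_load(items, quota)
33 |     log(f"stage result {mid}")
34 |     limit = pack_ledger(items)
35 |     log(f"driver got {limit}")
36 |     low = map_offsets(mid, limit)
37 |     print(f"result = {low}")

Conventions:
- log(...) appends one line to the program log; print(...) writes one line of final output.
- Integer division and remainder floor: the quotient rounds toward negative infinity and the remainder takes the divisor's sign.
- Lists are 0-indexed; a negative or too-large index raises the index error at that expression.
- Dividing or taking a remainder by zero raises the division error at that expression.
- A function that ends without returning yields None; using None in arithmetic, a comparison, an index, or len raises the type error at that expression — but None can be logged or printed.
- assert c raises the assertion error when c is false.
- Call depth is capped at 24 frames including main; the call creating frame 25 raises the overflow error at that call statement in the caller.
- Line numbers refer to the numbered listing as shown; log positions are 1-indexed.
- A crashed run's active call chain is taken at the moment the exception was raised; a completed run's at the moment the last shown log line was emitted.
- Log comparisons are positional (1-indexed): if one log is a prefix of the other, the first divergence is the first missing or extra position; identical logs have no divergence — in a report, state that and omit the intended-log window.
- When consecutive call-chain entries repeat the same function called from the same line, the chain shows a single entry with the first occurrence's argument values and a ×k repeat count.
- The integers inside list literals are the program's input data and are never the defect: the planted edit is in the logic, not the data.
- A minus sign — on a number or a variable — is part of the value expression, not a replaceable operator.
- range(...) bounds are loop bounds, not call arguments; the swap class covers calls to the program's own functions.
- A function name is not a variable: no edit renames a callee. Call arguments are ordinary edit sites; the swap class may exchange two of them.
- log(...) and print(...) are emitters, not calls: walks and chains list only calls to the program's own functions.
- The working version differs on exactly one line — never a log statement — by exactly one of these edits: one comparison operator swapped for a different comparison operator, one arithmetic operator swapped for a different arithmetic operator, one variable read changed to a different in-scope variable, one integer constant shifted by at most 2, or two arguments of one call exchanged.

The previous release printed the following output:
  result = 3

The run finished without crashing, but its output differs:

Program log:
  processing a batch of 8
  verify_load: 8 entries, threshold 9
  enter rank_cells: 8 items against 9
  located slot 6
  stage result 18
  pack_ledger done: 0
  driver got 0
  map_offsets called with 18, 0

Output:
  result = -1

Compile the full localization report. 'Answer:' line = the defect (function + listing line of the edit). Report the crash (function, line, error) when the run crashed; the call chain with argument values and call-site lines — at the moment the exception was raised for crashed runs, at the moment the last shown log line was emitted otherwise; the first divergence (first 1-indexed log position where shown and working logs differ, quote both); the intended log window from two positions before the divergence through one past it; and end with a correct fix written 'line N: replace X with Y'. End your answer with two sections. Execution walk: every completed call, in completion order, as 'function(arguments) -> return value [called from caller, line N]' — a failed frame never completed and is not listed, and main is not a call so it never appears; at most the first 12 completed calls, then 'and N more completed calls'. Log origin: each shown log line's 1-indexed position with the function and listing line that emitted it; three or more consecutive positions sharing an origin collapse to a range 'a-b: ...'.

Answer: the defect is in pack_ledger at line 18.
Key fact: The earliest visible damage is log position 6 — 'pack_ledger done: 0' rather than the intended 'pack_ledger done: 5'.
Call chain: main -> map_offsets(18, 0) (called at line 36).
First divergence: position 6 — the shown line 'pack_ledger done: 0' should read 'pack_ledger done: 5'.
Intended log window:
  4: located slot 6
  5: stage result 18
  6: pack_ledger done: 5
  7: driver got 5
Execution walk:
  rank_cells([2, 8, 7, 11, 10, 2, 9, 4], 9) -> 6  [called from verify_load, line 9]
  verify_load([2, 8, 7, 11, 10, 2, 9, 4], 9) -> 18  [called from main, line 32]
  pack_ledger([2, 8, 7, 11, 10, 2, 9, 4]) -> 0  [called from main, line 34]
  map_offsets(18, 0) -> -1  [called from main, line 36]
Origin of each log line:
  1: logged in main at line 31
  2: logged in verify_load at line 8
  3: logged in rank_cells at line 2
  4: logged in verify_load at line 10
  5: logged in main at line 33
  6: logged in pack_ledger at line 19
  7: logged in main at line 35
  8: logged in map_offsets at line 23
A correct fix: line 18: replace `%` with `+`.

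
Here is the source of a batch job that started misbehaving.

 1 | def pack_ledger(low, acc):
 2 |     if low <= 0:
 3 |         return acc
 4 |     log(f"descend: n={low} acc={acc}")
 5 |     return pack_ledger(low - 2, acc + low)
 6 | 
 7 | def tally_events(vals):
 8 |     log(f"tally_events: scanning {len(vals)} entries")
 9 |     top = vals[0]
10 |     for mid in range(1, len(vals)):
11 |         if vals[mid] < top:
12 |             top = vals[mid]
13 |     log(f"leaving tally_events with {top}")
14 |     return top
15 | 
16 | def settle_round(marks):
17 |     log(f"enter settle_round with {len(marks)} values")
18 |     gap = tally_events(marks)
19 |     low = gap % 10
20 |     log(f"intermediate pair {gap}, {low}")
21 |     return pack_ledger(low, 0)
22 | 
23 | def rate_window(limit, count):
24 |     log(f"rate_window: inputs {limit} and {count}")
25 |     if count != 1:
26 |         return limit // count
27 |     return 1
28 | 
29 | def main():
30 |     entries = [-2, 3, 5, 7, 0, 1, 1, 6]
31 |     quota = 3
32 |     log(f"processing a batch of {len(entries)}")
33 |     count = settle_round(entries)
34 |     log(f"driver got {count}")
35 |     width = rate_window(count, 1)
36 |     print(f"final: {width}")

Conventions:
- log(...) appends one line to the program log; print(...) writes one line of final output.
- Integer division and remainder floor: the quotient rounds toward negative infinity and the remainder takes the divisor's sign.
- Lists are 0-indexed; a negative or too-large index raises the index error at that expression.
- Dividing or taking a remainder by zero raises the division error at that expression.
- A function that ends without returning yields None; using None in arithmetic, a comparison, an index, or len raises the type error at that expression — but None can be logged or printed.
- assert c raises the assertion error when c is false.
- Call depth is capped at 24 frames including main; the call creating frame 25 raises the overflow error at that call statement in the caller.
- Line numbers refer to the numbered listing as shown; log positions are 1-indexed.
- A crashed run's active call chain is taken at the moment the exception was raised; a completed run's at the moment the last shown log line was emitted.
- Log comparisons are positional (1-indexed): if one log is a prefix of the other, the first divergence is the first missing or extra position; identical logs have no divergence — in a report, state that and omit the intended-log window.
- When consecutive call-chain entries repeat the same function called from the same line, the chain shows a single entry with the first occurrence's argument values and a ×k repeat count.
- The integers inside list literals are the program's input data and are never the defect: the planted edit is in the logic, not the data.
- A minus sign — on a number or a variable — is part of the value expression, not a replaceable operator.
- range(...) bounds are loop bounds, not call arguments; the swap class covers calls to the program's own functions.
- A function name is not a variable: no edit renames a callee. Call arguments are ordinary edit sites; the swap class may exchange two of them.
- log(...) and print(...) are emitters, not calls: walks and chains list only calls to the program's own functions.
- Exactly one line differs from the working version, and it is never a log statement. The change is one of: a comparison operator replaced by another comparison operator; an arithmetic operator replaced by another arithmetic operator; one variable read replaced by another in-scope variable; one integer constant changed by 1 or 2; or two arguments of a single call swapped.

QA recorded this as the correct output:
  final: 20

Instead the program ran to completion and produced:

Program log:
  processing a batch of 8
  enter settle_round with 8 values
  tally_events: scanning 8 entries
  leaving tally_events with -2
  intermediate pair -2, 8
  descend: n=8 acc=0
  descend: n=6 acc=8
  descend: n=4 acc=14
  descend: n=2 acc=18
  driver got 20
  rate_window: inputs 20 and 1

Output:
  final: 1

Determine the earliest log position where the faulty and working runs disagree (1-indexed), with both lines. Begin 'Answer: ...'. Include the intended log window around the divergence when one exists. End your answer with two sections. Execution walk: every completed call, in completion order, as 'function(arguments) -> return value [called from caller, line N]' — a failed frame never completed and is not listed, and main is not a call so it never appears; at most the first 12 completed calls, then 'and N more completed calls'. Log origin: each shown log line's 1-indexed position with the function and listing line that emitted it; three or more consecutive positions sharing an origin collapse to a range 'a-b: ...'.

Answer: none (the log streams are identical).
Execution walk:
  tally_events([-2, 3, 5, 7, 0, 1, 1, 6]) -> -2  [called from settle_round, line 18]
  pack_ledger(0, 20) -> 20  [called from pack_ledger, line 5]
  pack_ledger(2, 18) -> 20  [called from pack_ledger, line 5]
  pack_ledger(4, 14) -> 20  [called from pack_ledger, line 5]
  pack_ledger(6, 8) -> 20  [called from pack_ledger, line 5]
  pack_ledger(8, 0) -> 20  [called from settle_round, line 21]
  settle_round([-2, 3, 5, 7, 0, 1, 1, 6]) -> 20  [called from main, line 33]
  rate_window(20, 1) -> 1  [called from main, line 35]
Log origins:
  1: from main, line 32
  2: from settle_round, line 17
  3: from tally_events, line 8
  4: from tally_events, line 13
  5: from settle_round, line 20
  6-9: from pack_ledger, line 4
  10: from main, line 34
  11: from rate_window, line 24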